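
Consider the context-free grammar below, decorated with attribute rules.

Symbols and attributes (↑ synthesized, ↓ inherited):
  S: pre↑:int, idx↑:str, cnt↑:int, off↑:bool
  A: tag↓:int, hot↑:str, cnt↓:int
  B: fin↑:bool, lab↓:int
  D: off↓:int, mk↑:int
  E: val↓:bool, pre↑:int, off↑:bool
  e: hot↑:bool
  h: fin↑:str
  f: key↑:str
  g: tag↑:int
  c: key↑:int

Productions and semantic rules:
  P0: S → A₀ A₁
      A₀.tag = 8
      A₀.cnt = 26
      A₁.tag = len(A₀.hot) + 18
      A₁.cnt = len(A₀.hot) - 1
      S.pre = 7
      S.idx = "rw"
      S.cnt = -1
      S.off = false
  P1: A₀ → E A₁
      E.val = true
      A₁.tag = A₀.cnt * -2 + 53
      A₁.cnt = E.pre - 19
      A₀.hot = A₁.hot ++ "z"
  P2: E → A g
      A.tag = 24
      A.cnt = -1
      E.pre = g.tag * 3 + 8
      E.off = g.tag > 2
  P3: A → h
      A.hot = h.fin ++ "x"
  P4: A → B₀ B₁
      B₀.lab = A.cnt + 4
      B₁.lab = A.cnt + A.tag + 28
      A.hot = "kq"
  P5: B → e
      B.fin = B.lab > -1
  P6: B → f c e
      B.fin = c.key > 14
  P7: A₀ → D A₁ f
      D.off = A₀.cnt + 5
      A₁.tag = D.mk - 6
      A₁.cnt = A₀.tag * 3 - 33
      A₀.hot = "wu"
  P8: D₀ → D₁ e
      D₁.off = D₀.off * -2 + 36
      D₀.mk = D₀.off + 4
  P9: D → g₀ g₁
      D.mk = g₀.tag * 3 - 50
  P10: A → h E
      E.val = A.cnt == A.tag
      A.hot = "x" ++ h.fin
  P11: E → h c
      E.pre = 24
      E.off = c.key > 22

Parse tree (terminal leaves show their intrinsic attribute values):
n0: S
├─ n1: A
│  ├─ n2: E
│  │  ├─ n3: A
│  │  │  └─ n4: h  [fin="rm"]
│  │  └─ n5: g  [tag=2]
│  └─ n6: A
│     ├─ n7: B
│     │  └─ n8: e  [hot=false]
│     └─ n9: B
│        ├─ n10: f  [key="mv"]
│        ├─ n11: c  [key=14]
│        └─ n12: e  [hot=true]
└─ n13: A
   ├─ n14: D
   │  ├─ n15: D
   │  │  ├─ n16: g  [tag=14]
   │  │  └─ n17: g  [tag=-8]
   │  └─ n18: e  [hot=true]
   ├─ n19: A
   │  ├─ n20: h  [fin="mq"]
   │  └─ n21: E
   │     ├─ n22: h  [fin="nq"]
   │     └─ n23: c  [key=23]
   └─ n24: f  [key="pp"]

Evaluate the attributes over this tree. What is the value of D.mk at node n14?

11

1. n1.tag = 8  [8]
2. n1.cnt = 26  [26]
3. n2.val = true  [true]
4. n3.tag = 24  [24]
5. n3.cnt = -1  [-1]
6. n4.fin = "rm"  [terminal]
7. n3.hot = "rmx"  [h.fin ++ "x"]
8. n5.tag = 2  [terminal]
9. n2.pre = 14  [g.tag * 3 + 8]
10. n2.off = false  [g.tag > 2]
11. n6.tag = 1  [A₀.cnt * -2 + 53]
12. n6.cnt = -5  [E.pre - 19]
13. n7.lab = -1  [A.cnt + 4]
14. n8.hot = false  [terminal]
15. n7.fin = false  [B.lab > -1]
16. n9.lab = 24  [A.cnt + A.tag + 28]
17. n10.key = "mv"  [terminal]
18. n11.key = 14  [terminal]
19. n12.hot = true  [terminal]
20. n9.fin = false  [c.key > 14]
21. n6.hot = "kq"  ["kq"]
22. n1.hot = "kqz"  [A₁.hot ++ "z"]
23. n13.tag = 21  [len(A₀.hot) + 18]
24. n13.cnt = 2  [len(A₀.hot) - 1]
25. n14.off = 7  [A₀.cnt + 5]
26. n15.off = 22  [D₀.off * -2 + 36]
27. n16.tag = 14  [terminal]
28. n17.tag = -8  [terminal]
29. n15.mk = -8  [g₀.tag * 3 - 50]
30. n18.hot = true  [terminal]
31. n14.mk = 11  [D₀.off + 4]
32. n19.tag = 5  [D.mk - 6]
33. n19.cnt = 30  [A₀.tag * 3 - 33]
34. n20.fin = "mq"  [terminal]
35. n21.val = false  [A.cnt == A.tag]
36. n22.fin = "nq"  [terminal]
37. n23.key = 23  [terminal]
38. n21.pre = 24  [24]
39. n21.off = true  [c.key > 22]
40. n19.hot = "xmq"  ["x" ++ h.fin]
41. n24.key = "pp"  [terminal]
42. n13.hot = "wu"  ["wu"]
43. n0.pre = 7  [7]
44. n0.idx = "rw"  ["rw"]
45. n0.cnt = -1  [-1]
46. n0.off = false  [false]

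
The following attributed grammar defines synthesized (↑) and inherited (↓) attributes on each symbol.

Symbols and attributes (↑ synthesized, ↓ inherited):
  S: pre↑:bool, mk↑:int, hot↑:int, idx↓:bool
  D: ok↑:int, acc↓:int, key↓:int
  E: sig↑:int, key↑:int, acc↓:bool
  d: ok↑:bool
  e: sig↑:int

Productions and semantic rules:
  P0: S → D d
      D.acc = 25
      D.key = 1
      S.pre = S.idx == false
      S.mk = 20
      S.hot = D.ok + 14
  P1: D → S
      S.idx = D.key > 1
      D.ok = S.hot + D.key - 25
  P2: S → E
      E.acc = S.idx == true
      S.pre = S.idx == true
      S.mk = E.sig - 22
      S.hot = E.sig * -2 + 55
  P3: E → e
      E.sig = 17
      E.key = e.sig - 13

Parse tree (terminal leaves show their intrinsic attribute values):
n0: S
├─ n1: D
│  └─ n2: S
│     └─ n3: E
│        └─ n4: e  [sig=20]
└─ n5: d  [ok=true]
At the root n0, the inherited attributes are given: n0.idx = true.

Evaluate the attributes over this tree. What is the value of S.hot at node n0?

1. n0.idx = true  [given at root]
2. n1.acc = 25  [25]
3. n1.key = 1  [1]
4. n2.idx = false  [D.key > 1]
5. n3.acc = false  [S.idx == true]
6. n4.sig = 20  [terminal]
7. n3.sig = 17  [17]
8. n3.key = 7  [e.sig - 13]
9. n2.pre = false  [S.idx == true]
10. n2.mk = -5  [E.sig - 22]
11. n2.hot = 21  [E.sig * -2 + 55]
12. n1.ok = -3  [S.hot + D.key - 25]
13. n5.ok = true  [terminal]
14. n0.pre = false  [S.idx == false]
15. n0.mk = 20  [20]
16. n0.hot = 11  [D.ok + 14]

11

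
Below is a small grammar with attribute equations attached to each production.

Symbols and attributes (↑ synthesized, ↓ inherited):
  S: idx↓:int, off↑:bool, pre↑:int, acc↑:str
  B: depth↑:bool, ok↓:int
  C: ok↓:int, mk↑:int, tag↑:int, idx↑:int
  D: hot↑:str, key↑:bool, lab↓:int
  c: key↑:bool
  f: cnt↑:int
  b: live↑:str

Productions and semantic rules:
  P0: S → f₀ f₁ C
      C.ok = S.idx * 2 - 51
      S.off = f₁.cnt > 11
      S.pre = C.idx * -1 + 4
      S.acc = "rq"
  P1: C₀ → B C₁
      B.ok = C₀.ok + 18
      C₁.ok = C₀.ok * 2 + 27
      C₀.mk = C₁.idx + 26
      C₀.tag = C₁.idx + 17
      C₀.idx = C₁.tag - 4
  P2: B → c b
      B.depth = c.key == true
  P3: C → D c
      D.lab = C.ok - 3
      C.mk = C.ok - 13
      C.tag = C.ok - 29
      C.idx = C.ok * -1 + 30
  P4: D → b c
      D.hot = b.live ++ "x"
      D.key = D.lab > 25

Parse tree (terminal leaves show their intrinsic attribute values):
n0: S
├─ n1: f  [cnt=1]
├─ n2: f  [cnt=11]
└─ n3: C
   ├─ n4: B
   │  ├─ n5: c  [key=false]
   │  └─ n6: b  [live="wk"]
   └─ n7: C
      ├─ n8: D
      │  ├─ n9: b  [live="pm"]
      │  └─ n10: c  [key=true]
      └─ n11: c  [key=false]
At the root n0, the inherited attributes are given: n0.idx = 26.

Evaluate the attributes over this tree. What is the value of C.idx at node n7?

1

1. n0.idx = 26  [given at root]
2. n1.cnt = 1  [terminal]
3. n2.cnt = 11  [terminal]
4. n3.ok = 1  [S.idx * 2 - 51]
5. n4.ok = 19  [C₀.ok + 18]
6. n5.key = false  [terminal]
7. n6.live = "wk"  [terminal]
8. n4.depth = false  [c.key == true]
9. n7.ok = 29  [C₀.ok * 2 + 27]
10. n8.lab = 26  [C.ok - 3]
11. n9.live = "pm"  [terminal]
12. n10.key = true  [terminal]
13. n8.hot = "pmx"  [b.live ++ "x"]
14. n8.key = true  [D.lab > 25]
15. n11.key = false  [terminal]
16. n7.mk = 16  [C.ok - 13]
17. n7.tag = 0  [C.ok - 29]
18. n7.idx = 1  [C.ok * -1 + 30]
19. n3.mk = 27  [C₁.idx + 26]
20. n3.tag = 18  [C₁.idx + 17]
21. n3.idx = -4  [C₁.tag - 4]
22. n0.off = false  [f₁.cnt > 11]
23. n0.pre = 8  [C.idx * -1 + 4]
24. n0.acc = "rq"  ["rq"]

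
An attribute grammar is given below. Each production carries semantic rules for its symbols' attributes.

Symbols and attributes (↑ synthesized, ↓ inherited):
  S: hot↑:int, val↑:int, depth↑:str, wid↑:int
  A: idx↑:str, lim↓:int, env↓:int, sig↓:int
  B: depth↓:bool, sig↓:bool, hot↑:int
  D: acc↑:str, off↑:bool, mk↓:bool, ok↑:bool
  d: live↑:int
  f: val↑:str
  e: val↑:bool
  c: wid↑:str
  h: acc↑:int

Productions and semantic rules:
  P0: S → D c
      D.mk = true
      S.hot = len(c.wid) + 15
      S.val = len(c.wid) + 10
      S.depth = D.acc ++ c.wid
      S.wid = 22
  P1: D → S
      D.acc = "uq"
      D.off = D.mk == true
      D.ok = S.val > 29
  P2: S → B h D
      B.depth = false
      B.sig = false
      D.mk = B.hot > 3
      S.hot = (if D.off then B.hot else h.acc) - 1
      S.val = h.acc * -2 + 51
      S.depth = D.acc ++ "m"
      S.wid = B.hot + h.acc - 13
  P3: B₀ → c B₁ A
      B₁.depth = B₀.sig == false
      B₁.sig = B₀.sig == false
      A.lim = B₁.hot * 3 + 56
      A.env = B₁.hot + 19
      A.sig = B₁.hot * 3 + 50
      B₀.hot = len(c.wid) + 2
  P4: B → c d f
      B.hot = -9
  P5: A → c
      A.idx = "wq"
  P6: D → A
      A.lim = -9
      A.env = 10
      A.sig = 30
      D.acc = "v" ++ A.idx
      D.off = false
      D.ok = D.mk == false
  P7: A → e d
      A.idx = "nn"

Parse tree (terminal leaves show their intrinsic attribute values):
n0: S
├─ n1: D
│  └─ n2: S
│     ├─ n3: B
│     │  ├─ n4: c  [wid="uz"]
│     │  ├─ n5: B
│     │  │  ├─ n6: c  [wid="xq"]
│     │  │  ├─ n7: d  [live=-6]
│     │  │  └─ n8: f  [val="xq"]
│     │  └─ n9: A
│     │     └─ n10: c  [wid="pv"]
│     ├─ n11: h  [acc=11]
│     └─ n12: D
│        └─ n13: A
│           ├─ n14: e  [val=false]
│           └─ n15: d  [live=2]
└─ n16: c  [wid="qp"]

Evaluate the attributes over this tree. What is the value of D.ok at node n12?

1. n1.mk = true  [true]
2. n3.depth = false  [false]
3. n3.sig = false  [false]
4. n4.wid = "uz"  [terminal]
5. n5.depth = true  [B₀.sig == false]
6. n5.sig = true  [B₀.sig == false]
7. n6.wid = "xq"  [terminal]
8. n7.live = -6  [terminal]
9. n8.val = "xq"  [terminal]
10. n5.hot = -9  [-9]
11. n9.lim = 29  [B₁.hot * 3 + 56]
12. n9.env = 10  [B₁.hot + 19]
13. n9.sig = 23  [B₁.hot * 3 + 50]
14. n10.wid = "pv"  [terminal]
15. n9.idx = "wq"  ["wq"]
16. n3.hot = 4  [len(c.wid) + 2]
17. n11.acc = 11  [terminal]
18. n12.mk = true  [B.hot > 3]
19. n13.lim = -9  [-9]
20. n13.env = 10  [10]
21. n13.sig = 30  [30]
22. n14.val = false  [terminal]
23. n15.live = 2  [terminal]
24. n13.idx = "nn"  ["nn"]
25. n12.acc = "vnn"  ["v" ++ A.idx]
26. n12.off = false  [false]
27. n12.ok = false  [D.mk == false]
28. n2.hot = 10  [(if D.off then B.hot else h.acc) - 1]
29. n2.val = 29  [h.acc * -2 + 51]
30. n2.depth = "vnnm"  [D.acc ++ "m"]
31. n2.wid = 2  [B.hot + h.acc - 13]
32. n1.acc = "uq"  ["uq"]
33. n1.off = true  [D.mk == true]
34. n1.ok = false  [S.val > 29]
35. n16.wid = "qp"  [terminal]
36. n0.hot = 17  [len(c.wid) + 15]
37. n0.val = 12  [len(c.wid) + 10]
38. n0.depth = "uqqp"  [D.acc ++ c.wid]
39. n0.wid = 22  [22]

false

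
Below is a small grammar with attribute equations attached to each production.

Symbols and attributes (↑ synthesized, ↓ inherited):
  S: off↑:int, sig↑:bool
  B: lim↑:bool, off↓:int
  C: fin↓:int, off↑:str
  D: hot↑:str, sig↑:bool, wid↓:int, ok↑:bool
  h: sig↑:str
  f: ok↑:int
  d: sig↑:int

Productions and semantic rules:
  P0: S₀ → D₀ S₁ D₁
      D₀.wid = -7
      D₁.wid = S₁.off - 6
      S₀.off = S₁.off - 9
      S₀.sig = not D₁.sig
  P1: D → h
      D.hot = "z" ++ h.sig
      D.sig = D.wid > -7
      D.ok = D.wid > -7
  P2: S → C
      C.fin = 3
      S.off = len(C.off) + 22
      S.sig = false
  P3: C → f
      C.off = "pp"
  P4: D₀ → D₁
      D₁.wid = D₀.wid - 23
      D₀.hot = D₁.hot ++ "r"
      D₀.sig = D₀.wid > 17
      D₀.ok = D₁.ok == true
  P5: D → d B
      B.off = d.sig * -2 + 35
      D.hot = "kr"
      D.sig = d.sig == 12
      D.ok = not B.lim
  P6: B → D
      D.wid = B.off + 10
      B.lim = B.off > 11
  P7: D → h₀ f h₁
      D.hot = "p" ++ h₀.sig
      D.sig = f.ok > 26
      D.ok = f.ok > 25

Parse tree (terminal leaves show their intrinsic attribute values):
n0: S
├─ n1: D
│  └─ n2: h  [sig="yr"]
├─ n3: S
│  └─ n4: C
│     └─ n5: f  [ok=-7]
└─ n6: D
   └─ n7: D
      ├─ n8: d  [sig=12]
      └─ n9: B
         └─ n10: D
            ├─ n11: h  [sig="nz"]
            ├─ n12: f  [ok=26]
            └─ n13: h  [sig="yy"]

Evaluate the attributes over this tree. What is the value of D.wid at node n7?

1. n1.wid = -7  [-7]
2. n2.sig = "yr"  [terminal]
3. n1.hot = "zyr"  ["z" ++ h.sig]
4. n1.sig = false  [D.wid > -7]
5. n1.ok = false  [D.wid > -7]
6. n4.fin = 3  [3]
7. n5.ok = -7  [terminal]
8. n4.off = "pp"  ["pp"]
9. n3.off = 24  [len(C.off) + 22]
10. n3.sig = false  [false]
11. n6.wid = 18  [S₁.off - 6]
12. n7.wid = -5  [D₀.wid - 23]
13. n8.sig = 12  [terminal]
14. n9.off = 11  [d.sig * -2 + 35]
15. n10.wid = 21  [B.off + 10]
16. n11.sig = "nz"  [terminal]
17. n12.ok = 26  [terminal]
18. n13.sig = "yy"  [terminal]
19. n10.hot = "pnz"  ["p" ++ h₀.sig]
20. n10.sig = false  [f.ok > 26]
21. n10.ok = true  [f.ok > 25]
22. n9.lim = false  [B.off > 11]
23. n7.hot = "kr"  ["kr"]
24. n7.sig = true  [d.sig == 12]
25. n7.ok = true  [not B.lim]
26. n6.hot = "krr"  [D₁.hot ++ "r"]
27. n6.sig = true  [D₀.wid > 17]
28. n6.ok = true  [D₁.ok == true]
29. n0.off = 15  [S₁.off - 9]
30. n0.sig = false  [not D₁.sig]

-5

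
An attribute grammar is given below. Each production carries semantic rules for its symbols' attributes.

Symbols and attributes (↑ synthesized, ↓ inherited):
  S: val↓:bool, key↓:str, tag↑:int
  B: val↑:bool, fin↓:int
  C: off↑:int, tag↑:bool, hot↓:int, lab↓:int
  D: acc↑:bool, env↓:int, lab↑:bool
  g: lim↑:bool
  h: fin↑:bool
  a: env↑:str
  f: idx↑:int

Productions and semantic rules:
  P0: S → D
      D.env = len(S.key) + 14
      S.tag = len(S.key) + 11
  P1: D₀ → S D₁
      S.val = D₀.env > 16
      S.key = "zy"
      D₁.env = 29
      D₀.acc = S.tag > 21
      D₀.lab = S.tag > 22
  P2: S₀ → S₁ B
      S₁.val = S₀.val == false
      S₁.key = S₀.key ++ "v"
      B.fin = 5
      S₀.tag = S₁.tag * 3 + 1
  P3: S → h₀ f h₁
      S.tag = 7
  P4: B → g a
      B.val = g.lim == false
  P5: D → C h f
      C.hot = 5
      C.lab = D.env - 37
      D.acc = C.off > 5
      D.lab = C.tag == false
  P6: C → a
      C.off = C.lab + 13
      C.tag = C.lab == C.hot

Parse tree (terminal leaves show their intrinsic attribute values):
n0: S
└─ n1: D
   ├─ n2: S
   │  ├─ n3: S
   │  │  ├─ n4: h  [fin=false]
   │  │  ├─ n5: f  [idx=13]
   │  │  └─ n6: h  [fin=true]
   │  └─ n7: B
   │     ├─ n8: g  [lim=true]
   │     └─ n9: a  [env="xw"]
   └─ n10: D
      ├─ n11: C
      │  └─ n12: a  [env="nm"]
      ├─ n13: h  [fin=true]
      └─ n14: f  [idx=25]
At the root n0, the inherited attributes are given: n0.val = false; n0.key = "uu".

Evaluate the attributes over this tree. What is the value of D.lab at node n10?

true

1. n0.val = false  [given at root]
2. n0.key = "uu"  [given at root]
3. n1.env = 16  [len(S.key) + 14]
4. n2.val = false  [D₀.env > 16]
5. n2.key = "zy"  ["zy"]
6. n3.val = true  [S₀.val == false]
7. n3.key = "zyv"  [S₀.key ++ "v"]
8. n4.fin = false  [terminal]
9. n5.idx = 13  [terminal]
10. n6.fin = true  [terminal]
11. n3.tag = 7  [7]
12. n7.fin = 5  [5]
13. n8.lim = true  [terminal]
14. n9.env = "xw"  [terminal]
15. n7.val = false  [g.lim == false]
16. n2.tag = 22  [S₁.tag * 3 + 1]
17. n10.env = 29  [29]
18. n11.hot = 5  [5]
19. n11.lab = -8  [D.env - 37]
20. n12.env = "nm"  [terminal]
21. n11.off = 5  [C.lab + 13]
22. n11.tag = false  [C.lab == C.hot]
23. n13.fin = true  [terminal]
24. n14.idx = 25  [terminal]
25. n10.acc = false  [C.off > 5]
26. n10.lab = true  [C.tag == false]
27. n1.acc = true  [S.tag > 21]
28. n1.lab = false  [S.tag > 22]
29. n0.tag = 13  [len(S.key) + 11]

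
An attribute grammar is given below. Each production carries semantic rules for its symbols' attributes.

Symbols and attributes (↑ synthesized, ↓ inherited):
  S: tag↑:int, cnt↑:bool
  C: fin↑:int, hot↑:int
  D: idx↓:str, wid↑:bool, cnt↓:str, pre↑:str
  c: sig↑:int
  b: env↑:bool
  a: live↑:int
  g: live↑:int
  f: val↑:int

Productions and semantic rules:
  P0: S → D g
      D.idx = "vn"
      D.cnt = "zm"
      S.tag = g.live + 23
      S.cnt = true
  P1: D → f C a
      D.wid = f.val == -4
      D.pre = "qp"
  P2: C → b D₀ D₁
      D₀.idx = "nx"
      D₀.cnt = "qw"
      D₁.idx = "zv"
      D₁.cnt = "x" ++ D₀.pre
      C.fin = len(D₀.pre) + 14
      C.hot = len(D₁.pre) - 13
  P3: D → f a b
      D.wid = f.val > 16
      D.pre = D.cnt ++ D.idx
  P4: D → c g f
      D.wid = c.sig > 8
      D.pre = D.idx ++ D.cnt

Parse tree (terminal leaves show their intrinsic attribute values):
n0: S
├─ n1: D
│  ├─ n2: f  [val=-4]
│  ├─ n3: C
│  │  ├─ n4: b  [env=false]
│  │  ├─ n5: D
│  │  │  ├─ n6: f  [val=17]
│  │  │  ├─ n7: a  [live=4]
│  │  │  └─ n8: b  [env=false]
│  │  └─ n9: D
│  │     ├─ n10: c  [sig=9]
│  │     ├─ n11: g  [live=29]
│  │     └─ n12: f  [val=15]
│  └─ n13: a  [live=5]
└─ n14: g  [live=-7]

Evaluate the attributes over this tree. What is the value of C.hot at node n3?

-6

1. n1.idx = "vn"  ["vn"]
2. n1.cnt = "zm"  ["zm"]
3. n2.val = -4  [terminal]
4. n4.env = false  [terminal]
5. n5.idx = "nx"  ["nx"]
6. n5.cnt = "qw"  ["qw"]
7. n6.val = 17  [terminal]
8. n7.live = 4  [terminal]
9. n8.env = false  [terminal]
10. n5.wid = true  [f.val > 16]
11. n5.pre = "qwnx"  [D.cnt ++ D.idx]
12. n9.idx = "zv"  ["zv"]
13. n9.cnt = "xqwnx"  ["x" ++ D₀.pre]
14. n10.sig = 9  [terminal]
15. n11.live = 29  [terminal]
16. n12.val = 15  [terminal]
17. n9.wid = true  [c.sig > 8]
18. n9.pre = "zvxqwnx"  [D.idx ++ D.cnt]
19. n3.fin = 18  [len(D₀.pre) + 14]
20. n3.hot = -6  [len(D₁.pre) - 13]
21. n13.live = 5  [terminal]
22. n1.wid = true  [f.val == -4]
23. n1.pre = "qp"  ["qp"]
24. n14.live = -7  [terminal]
25. n0.tag = 16  [g.live + 23]
26. n0.cnt = true  [true]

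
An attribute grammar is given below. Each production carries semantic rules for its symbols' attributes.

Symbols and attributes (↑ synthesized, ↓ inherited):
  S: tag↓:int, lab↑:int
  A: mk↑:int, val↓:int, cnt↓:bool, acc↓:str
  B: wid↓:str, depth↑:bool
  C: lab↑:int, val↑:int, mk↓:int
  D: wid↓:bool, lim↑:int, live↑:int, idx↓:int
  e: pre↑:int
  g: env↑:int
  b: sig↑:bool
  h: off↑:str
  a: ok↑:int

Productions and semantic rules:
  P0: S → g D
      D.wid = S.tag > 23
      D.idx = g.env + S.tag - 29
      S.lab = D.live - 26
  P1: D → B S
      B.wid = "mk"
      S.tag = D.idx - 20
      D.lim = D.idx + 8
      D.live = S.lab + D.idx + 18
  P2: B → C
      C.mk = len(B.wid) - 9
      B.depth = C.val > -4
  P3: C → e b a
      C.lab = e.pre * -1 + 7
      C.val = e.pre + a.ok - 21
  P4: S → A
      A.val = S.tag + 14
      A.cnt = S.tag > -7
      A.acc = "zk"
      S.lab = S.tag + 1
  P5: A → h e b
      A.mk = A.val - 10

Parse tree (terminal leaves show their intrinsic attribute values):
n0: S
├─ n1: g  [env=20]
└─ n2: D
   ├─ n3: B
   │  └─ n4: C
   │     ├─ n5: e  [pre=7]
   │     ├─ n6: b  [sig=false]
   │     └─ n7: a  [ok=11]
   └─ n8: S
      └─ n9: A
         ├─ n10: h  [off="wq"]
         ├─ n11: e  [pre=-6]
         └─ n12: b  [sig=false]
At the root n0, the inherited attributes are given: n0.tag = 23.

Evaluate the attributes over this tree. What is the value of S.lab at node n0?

1

1. n0.tag = 23  [given at root]
2. n1.env = 20  [terminal]
3. n2.wid = false  [S.tag > 23]
4. n2.idx = 14  [g.env + S.tag - 29]
5. n3.wid = "mk"  ["mk"]
6. n4.mk = -7  [len(B.wid) - 9]
7. n5.pre = 7  [terminal]
8. n6.sig = false  [terminal]
9. n7.ok = 11  [terminal]
10. n4.lab = 0  [e.pre * -1 + 7]
11. n4.val = -3  [e.pre + a.ok - 21]
12. n3.depth = true  [C.val > -4]
13. n8.tag = -6  [D.idx - 20]
14. n9.val = 8  [S.tag + 14]
15. n9.cnt = true  [S.tag > -7]
16. n9.acc = "zk"  ["zk"]
17. n10.off = "wq"  [terminal]
18. n11.pre = -6  [terminal]
19. n12.sig = false  [terminal]
20. n9.mk = -2  [A.val - 10]
21. n8.lab = -5  [S.tag + 1]
22. n2.lim = 22  [D.idx + 8]
23. n2.live = 27  [S.lab + D.idx + 18]
24. n0.lab = 1  [D.live - 26]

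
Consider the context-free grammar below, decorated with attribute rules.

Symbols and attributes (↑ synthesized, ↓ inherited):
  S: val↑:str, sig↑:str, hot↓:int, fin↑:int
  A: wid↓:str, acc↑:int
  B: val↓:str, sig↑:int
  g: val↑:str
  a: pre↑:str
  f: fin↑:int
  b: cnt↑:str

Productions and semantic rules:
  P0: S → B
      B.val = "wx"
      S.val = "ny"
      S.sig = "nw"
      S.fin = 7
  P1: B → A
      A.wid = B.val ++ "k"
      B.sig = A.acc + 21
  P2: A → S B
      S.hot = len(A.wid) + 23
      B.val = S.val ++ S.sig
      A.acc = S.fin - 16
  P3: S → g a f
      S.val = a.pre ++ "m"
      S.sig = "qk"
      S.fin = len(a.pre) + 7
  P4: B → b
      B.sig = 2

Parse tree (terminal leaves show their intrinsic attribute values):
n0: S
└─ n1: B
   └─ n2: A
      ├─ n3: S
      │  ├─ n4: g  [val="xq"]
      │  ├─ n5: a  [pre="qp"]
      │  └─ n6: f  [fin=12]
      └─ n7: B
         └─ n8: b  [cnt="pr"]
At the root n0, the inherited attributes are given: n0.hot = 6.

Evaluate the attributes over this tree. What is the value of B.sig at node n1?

1. n0.hot = 6  [given at root]
2. n1.val = "wx"  ["wx"]
3. n2.wid = "wxk"  [B.val ++ "k"]
4. n3.hot = 26  [len(A.wid) + 23]
5. n4.val = "xq"  [terminal]
6. n5.pre = "qp"  [terminal]
7. n6.fin = 12  [terminal]
8. n3.val = "qpm"  [a.pre ++ "m"]
9. n3.sig = "qk"  ["qk"]
10. n3.fin = 9  [len(a.pre) + 7]
11. n7.val = "qpmqk"  [S.val ++ S.sig]
12. n8.cnt = "pr"  [terminal]
13. n7.sig = 2  [2]
14. n2.acc = -7  [S.fin - 16]
15. n1.sig = 14  [A.acc + 21]
16. n0.val = "ny"  ["ny"]
17. n0.sig = "nw"  ["nw"]
18. n0.fin = 7  [7]

14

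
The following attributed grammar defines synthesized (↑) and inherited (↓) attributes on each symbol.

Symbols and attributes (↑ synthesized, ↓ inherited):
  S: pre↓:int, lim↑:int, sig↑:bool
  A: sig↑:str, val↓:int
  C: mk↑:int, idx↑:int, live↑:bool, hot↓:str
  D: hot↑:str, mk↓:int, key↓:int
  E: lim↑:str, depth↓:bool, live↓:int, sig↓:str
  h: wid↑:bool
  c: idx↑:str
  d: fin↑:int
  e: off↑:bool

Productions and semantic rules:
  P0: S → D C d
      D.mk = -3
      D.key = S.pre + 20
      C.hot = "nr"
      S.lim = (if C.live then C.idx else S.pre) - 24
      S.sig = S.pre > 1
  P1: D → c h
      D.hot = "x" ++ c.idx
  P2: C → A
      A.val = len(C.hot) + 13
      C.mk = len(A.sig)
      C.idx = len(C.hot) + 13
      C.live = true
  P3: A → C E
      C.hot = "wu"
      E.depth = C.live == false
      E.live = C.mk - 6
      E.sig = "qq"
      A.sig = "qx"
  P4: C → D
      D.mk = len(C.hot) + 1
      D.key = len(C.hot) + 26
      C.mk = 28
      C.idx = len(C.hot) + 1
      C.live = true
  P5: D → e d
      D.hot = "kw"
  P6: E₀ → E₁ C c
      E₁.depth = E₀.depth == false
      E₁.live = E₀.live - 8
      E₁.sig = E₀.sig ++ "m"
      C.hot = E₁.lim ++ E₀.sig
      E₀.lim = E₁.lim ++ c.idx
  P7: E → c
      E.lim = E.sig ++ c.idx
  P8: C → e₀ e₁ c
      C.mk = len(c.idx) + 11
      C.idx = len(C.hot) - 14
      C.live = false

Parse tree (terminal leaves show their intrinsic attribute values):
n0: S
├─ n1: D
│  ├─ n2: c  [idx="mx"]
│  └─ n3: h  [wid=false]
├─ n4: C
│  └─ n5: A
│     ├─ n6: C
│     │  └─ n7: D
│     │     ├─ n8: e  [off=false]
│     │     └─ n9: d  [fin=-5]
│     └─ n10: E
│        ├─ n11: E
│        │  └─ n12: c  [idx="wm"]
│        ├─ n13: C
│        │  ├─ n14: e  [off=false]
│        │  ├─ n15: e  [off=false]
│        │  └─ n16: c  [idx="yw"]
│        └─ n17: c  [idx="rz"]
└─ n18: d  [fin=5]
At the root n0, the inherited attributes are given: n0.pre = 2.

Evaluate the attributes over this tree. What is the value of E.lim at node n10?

"qqmwmrz"

1. n0.pre = 2  [given at root]
2. n1.mk = -3  [-3]
3. n1.key = 22  [S.pre + 20]
4. n2.idx = "mx"  [terminal]
5. n3.wid = false  [terminal]
6. n1.hot = "xmx"  ["x" ++ c.idx]
7. n4.hot = "nr"  ["nr"]
8. n5.val = 15  [len(C.hot) + 13]
9. n6.hot = "wu"  ["wu"]
10. n7.mk = 3  [len(C.hot) + 1]
11. n7.key = 28  [len(C.hot) + 26]
12. n8.off = false  [terminal]
13. n9.fin = -5  [terminal]
14. n7.hot = "kw"  ["kw"]
15. n6.mk = 28  [28]
16. n6.idx = 3  [len(C.hot) + 1]
17. n6.live = true  [true]
18. n10.depth = false  [C.live == false]
19. n10.live = 22  [C.mk - 6]
20. n10.sig = "qq"  ["qq"]
21. n11.depth = true  [E₀.depth == false]
22. n11.live = 14  [E₀.live - 8]
23. n11.sig = "qqm"  [E₀.sig ++ "m"]
24. n12.idx = "wm"  [terminal]
25. n11.lim = "qqmwm"  [E.sig ++ c.idx]
26. n13.hot = "qqmwmqq"  [E₁.lim ++ E₀.sig]
27. n14.off = false  [terminal]
28. n15.off = false  [terminal]
29. n16.idx = "yw"  [terminal]
30. n13.mk = 13  [len(c.idx) + 11]
31. n13.idx = -7  [len(C.hot) - 14]
32. n13.live = false  [false]
33. n17.idx = "rz"  [terminal]
34. n10.lim = "qqmwmrz"  [E₁.lim ++ c.idx]
35. n5.sig = "qx"  ["qx"]
36. n4.mk = 2  [len(A.sig)]
37. n4.idx = 15  [len(C.hot) + 13]
38. n4.live = true  [true]
39. n18.fin = 5  [terminal]
40. n0.lim = -9  [(if C.live then C.idx else S.pre) - 24]
41. n0.sig = true  [S.pre > 1]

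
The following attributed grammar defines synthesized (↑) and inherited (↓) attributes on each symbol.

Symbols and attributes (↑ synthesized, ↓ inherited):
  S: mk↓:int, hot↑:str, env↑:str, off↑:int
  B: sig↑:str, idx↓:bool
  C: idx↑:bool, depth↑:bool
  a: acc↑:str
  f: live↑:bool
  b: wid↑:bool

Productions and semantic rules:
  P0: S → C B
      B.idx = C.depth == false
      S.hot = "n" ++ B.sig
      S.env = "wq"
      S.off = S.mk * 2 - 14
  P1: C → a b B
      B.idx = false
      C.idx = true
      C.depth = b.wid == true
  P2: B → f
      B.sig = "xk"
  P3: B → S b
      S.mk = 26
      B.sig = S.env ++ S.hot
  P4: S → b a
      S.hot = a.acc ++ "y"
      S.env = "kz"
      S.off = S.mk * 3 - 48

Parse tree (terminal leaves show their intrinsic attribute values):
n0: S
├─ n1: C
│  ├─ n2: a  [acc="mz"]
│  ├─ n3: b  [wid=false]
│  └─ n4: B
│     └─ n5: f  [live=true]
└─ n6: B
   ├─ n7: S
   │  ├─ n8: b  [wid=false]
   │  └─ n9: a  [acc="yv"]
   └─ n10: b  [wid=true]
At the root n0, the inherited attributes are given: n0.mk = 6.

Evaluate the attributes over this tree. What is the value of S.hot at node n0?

"nkzyvy"

1. n0.mk = 6  [given at root]
2. n2.acc = "mz"  [terminal]
3. n3.wid = false  [terminal]
4. n4.idx = false  [false]
5. n5.live = true  [terminal]
6. n4.sig = "xk"  ["xk"]
7. n1.idx = true  [true]
8. n1.depth = false  [b.wid == true]
9. n6.idx = true  [C.depth == false]
10. n7.mk = 26  [26]
11. n8.wid = false  [terminal]
12. n9.acc = "yv"  [terminal]
13. n7.hot = "yvy"  [a.acc ++ "y"]
14. n7.env = "kz"  ["kz"]
15. n7.off = 30  [S.mk * 3 - 48]
16. n10.wid = true  [terminal]
17. n6.sig = "kzyvy"  [S.env ++ S.hot]
18. n0.hot = "nkzyvy"  ["n" ++ B.sig]
19. n0.env = "wq"  ["wq"]
20. n0.off = -2  [S.mk * 2 - 14]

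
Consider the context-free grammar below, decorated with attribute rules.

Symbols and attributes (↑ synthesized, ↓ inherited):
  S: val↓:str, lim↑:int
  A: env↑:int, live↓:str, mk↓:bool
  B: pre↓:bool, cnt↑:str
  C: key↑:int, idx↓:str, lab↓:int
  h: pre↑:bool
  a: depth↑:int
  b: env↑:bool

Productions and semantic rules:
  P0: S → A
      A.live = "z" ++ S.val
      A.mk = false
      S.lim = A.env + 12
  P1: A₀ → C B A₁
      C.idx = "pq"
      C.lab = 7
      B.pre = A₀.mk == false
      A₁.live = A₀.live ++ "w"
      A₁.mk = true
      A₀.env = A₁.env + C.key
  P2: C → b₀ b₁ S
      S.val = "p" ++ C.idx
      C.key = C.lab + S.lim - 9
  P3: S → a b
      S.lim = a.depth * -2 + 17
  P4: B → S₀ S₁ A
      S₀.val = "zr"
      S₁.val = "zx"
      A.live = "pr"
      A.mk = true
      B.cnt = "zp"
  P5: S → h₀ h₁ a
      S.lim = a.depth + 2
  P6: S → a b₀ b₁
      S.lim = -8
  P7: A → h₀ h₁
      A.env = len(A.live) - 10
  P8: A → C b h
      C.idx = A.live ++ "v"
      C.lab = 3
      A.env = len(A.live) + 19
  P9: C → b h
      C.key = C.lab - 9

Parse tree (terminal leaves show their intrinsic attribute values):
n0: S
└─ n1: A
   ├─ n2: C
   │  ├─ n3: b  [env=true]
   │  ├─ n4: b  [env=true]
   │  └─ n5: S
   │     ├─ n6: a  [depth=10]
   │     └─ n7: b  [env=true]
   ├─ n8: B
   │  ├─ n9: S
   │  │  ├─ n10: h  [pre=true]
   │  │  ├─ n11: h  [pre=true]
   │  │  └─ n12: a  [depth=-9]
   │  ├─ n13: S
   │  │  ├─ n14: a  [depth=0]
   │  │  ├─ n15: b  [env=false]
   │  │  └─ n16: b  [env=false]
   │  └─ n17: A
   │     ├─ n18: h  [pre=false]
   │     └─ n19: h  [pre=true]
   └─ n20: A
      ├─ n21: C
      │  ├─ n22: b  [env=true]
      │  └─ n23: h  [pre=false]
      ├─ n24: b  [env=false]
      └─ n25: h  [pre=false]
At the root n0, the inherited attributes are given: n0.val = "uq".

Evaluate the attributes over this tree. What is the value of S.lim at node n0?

1. n0.val = "uq"  [given at root]
2. n1.live = "zuq"  ["z" ++ S.val]
3. n1.mk = false  [false]
4. n2.idx = "pq"  ["pq"]
5. n2.lab = 7  [7]
6. n3.env = true  [terminal]
7. n4.env = true  [terminal]
8. n5.val = "ppq"  ["p" ++ C.idx]
9. n6.depth = 10  [terminal]
10. n7.env = true  [terminal]
11. n5.lim = -3  [a.depth * -2 + 17]
12. n2.key = -5  [C.lab + S.lim - 9]
13. n8.pre = true  [A₀.mk == false]
14. n9.val = "zr"  ["zr"]
15. n10.pre = true  [terminal]
16. n11.pre = true  [terminal]
17. n12.depth = -9  [terminal]
18. n9.lim = -7  [a.depth + 2]
19. n13.val = "zx"  ["zx"]
20. n14.depth = 0  [terminal]
21. n15.env = false  [terminal]
22. n16.env = false  [terminal]
23. n13.lim = -8  [-8]
24. n17.live = "pr"  ["pr"]
25. n17.mk = true  [true]
26. n18.pre = false  [terminal]
27. n19.pre = true  [terminal]
28. n17.env = -8  [len(A.live) - 10]
29. n8.cnt = "zp"  ["zp"]
30. n20.live = "zuqw"  [A₀.live ++ "w"]
31. n20.mk = true  [true]
32. n21.idx = "zuqwv"  [A.live ++ "v"]
33. n21.lab = 3  [3]
34. n22.env = true  [terminal]
35. n23.pre = false  [terminal]
36. n21.key = -6  [C.lab - 9]
37. n24.env = false  [terminal]
38. n25.pre = false  [terminal]
39. n20.env = 23  [len(A.live) + 19]
40. n1.env = 18  [A₁.env + C.key]
41. n0.lim = 30  [A.env + 12]

30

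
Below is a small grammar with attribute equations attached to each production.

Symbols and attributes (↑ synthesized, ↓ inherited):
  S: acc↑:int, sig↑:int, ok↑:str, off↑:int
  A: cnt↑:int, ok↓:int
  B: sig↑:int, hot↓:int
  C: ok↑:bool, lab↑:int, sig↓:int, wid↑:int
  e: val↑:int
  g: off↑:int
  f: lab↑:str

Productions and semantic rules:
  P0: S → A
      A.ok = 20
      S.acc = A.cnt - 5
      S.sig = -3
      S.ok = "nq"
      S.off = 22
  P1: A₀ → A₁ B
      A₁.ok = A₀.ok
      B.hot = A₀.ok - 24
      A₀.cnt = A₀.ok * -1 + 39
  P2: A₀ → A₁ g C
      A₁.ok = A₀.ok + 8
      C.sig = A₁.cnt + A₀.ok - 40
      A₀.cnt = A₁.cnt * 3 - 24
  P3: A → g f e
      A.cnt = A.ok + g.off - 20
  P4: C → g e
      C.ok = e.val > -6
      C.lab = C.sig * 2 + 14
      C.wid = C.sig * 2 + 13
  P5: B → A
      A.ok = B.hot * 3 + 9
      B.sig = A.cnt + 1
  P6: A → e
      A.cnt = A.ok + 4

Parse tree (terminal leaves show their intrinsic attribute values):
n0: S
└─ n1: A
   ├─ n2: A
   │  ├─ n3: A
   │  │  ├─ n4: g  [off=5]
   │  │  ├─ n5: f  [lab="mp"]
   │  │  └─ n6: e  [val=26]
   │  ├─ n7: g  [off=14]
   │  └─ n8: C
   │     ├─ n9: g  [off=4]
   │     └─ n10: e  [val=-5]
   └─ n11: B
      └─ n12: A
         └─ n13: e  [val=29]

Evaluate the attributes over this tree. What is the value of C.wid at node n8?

1. n1.ok = 20  [20]
2. n2.ok = 20  [A₀.ok]
3. n3.ok = 28  [A₀.ok + 8]
4. n4.off = 5  [terminal]
5. n5.lab = "mp"  [terminal]
6. n6.val = 26  [terminal]
7. n3.cnt = 13  [A.ok + g.off - 20]
8. n7.off = 14  [terminal]
9. n8.sig = -7  [A₁.cnt + A₀.ok - 40]
10. n9.off = 4  [terminal]
11. n10.val = -5  [terminal]
12. n8.ok = true  [e.val > -6]
13. n8.lab = 0  [C.sig * 2 + 14]
14. n8.wid = -1  [C.sig * 2 + 13]
15. n2.cnt = 15  [A₁.cnt * 3 - 24]
16. n11.hot = -4  [A₀.ok - 24]
17. n12.ok = -3  [B.hot * 3 + 9]
18. n13.val = 29  [terminal]
19. n12.cnt = 1  [A.ok + 4]
20. n11.sig = 2  [A.cnt + 1]
21. n1.cnt = 19  [A₀.ok * -1 + 39]
22. n0.acc = 14  [A.cnt - 5]
23. n0.sig = -3  [-3]
24. n0.ok = "nq"  ["nq"]
25. n0.off = 22  [22]

-1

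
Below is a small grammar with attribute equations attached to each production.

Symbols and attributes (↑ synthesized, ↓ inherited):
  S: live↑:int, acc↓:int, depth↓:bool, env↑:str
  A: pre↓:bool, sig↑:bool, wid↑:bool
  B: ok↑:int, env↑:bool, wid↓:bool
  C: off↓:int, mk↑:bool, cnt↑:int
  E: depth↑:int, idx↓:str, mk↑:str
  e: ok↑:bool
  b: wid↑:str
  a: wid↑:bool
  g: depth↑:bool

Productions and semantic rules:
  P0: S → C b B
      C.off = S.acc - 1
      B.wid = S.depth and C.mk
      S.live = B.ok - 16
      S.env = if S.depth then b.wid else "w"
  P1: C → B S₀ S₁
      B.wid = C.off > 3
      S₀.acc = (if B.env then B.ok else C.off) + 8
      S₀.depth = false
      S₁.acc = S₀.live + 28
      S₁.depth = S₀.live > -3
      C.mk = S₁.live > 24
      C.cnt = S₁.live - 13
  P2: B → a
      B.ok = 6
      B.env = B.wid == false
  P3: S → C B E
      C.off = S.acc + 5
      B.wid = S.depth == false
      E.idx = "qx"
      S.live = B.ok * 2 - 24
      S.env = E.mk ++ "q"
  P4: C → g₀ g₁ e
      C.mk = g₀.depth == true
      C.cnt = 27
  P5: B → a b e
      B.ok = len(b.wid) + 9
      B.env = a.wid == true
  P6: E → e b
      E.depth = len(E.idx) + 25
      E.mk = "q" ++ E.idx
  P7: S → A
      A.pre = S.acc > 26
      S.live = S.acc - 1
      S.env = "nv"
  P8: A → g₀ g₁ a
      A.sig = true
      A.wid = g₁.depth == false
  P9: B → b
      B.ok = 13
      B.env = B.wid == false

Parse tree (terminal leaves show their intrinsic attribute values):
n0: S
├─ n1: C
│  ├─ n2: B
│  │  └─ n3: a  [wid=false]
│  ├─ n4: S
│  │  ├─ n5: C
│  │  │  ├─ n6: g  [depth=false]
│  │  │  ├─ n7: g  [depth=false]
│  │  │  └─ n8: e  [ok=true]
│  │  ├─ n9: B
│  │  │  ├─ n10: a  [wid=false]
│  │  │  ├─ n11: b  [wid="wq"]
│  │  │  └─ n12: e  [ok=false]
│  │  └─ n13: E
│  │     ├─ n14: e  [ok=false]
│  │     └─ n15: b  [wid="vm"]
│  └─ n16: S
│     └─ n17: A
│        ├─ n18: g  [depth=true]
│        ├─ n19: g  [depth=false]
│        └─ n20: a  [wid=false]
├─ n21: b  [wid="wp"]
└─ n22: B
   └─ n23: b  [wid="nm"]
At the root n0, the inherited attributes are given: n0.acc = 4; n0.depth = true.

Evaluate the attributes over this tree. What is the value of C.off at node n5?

1. n0.acc = 4  [given at root]
2. n0.depth = true  [given at root]
3. n1.off = 3  [S.acc - 1]
4. n2.wid = false  [C.off > 3]
5. n3.wid = false  [terminal]
6. n2.ok = 6  [6]
7. n2.env = true  [B.wid == false]
8. n4.acc = 14  [(if B.env then B.ok else C.off) + 8]
9. n4.depth = false  [false]
10. n5.off = 19  [S.acc + 5]
11. n6.depth = false  [terminal]
12. n7.depth = false  [terminal]
13. n8.ok = true  [terminal]
14. n5.mk = false  [g₀.depth == true]
15. n5.cnt = 27  [27]
16. n9.wid = true  [S.depth == false]
17. n10.wid = false  [terminal]
18. n11.wid = "wq"  [terminal]
19. n12.ok = false  [terminal]
20. n9.ok = 11  [len(b.wid) + 9]
21. n9.env = false  [a.wid == true]
22. n13.idx = "qx"  ["qx"]
23. n14.ok = false  [terminal]
24. n15.wid = "vm"  [terminal]
25. n13.depth = 27  [len(E.idx) + 25]
26. n13.mk = "qqx"  ["q" ++ E.idx]
27. n4.live = -2  [B.ok * 2 - 24]
28. n4.env = "qqxq"  [E.mk ++ "q"]
29. n16.acc = 26  [S₀.live + 28]
30. n16.depth = true  [S₀.live > -3]
31. n17.pre = false  [S.acc > 26]
32. n18.depth = true  [terminal]
33. n19.depth = false  [terminal]
34. n20.wid = false  [terminal]
35. n17.sig = true  [true]
36. n17.wid = true  [g₁.depth == false]
37. n16.live = 25  [S.acc - 1]
38. n16.env = "nv"  ["nv"]
39. n1.mk = true  [S₁.live > 24]
40. n1.cnt = 12  [S₁.live - 13]
41. n21.wid = "wp"  [terminal]
42. n22.wid = true  [S.depth and C.mk]
43. n23.wid = "nm"  [terminal]
44. n22.ok = 13  [13]
45. n22.env = false  [B.wid == false]
46. n0.live = -3  [B.ok - 16]
47. n0.env = "wp"  [if S.depth then b.wid else "w"]

19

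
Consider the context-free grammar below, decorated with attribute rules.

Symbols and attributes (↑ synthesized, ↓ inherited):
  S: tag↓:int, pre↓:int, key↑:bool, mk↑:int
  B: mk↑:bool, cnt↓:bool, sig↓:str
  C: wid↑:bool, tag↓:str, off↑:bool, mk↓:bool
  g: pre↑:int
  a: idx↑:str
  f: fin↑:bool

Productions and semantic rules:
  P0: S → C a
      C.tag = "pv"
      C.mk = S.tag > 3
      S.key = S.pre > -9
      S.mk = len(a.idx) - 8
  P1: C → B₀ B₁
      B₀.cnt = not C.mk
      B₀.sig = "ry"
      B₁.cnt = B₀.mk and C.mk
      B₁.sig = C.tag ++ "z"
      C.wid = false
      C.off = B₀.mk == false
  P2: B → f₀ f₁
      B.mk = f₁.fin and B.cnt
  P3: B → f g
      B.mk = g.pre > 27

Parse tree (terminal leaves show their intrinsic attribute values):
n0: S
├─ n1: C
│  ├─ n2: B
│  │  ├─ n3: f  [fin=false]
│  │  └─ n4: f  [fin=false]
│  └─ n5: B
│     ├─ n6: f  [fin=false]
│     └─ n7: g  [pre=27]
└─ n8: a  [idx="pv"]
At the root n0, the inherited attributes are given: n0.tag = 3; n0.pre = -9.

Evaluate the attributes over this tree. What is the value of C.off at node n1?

1. n0.tag = 3  [given at root]
2. n0.pre = -9  [given at root]
3. n1.tag = "pv"  ["pv"]
4. n1.mk = false  [S.tag > 3]
5. n2.cnt = true  [not C.mk]
6. n2.sig = "ry"  ["ry"]
7. n3.fin = false  [terminal]
8. n4.fin = false  [terminal]
9. n2.mk = false  [f₁.fin and B.cnt]
10. n5.cnt = false  [B₀.mk and C.mk]
11. n5.sig = "pvz"  [C.tag ++ "z"]
12. n6.fin = false  [terminal]
13. n7.pre = 27  [terminal]
14. n5.mk = false  [g.pre > 27]
15. n1.wid = false  [false]
16. n1.off = true  [B₀.mk == false]
17. n8.idx = "pv"  [terminal]
18. n0.key = false  [S.pre > -9]
19. n0.mk = -6  [len(a.idx) - 8]

true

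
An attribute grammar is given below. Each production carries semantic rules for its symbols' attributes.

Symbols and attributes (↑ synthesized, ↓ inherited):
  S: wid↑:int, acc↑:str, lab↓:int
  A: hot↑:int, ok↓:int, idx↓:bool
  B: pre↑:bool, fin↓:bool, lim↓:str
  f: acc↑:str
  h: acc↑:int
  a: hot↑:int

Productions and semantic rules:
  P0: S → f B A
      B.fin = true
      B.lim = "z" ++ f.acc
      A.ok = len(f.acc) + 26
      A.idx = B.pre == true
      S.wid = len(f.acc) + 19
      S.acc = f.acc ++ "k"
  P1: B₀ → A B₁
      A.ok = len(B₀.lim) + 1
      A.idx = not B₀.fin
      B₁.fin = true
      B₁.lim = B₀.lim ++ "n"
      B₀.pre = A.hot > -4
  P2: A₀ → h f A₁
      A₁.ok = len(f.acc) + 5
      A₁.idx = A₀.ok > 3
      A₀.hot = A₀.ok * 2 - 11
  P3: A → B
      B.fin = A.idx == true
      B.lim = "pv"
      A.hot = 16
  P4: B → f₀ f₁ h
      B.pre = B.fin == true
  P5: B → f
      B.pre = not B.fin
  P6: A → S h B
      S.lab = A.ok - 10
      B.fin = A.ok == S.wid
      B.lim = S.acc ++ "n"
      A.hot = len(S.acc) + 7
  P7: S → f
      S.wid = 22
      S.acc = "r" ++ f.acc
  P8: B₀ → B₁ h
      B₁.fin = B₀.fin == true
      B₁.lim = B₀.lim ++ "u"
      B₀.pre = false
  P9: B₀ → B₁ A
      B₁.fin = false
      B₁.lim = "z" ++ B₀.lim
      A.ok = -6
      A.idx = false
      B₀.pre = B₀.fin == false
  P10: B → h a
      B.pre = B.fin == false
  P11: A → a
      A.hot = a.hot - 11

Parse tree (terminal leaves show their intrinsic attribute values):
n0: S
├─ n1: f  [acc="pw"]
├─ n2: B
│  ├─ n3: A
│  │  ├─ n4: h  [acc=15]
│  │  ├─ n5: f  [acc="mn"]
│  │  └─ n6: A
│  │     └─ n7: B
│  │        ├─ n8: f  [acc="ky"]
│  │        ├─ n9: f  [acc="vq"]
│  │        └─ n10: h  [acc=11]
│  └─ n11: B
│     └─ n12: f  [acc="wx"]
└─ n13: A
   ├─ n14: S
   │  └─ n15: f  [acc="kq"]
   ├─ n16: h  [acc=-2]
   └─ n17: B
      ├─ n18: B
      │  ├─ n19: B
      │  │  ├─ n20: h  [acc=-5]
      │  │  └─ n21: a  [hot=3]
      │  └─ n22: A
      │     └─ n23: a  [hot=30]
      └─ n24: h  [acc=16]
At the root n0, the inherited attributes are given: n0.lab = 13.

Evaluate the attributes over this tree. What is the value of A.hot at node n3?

-3

1. n0.lab = 13  [given at root]
2. n1.acc = "pw"  [terminal]
3. n2.fin = true  [true]
4. n2.lim = "zpw"  ["z" ++ f.acc]
5. n3.ok = 4  [len(B₀.lim) + 1]
6. n3.idx = false  [not B₀.fin]
7. n4.acc = 15  [terminal]
8. n5.acc = "mn"  [terminal]
9. n6.ok = 7  [len(f.acc) + 5]
10. n6.idx = true  [A₀.ok > 3]
11. n7.fin = true  [A.idx == true]
12. n7.lim = "pv"  ["pv"]
13. n8.acc = "ky"  [terminal]
14. n9.acc = "vq"  [terminal]
15. n10.acc = 11  [terminal]
16. n7.pre = true  [B.fin == true]
17. n6.hot = 16  [16]
18. n3.hot = -3  [A₀.ok * 2 - 11]
19. n11.fin = true  [true]
20. n11.lim = "zpwn"  [B₀.lim ++ "n"]
21. n12.acc = "wx"  [terminal]
22. n11.pre = false  [not B.fin]
23. n2.pre = true  [A.hot > -4]
24. n13.ok = 28  [len(f.acc) + 26]
25. n13.idx = true  [B.pre == true]
26. n14.lab = 18  [A.ok - 10]
27. n15.acc = "kq"  [terminal]
28. n14.wid = 22  [22]
29. n14.acc = "rkq"  ["r" ++ f.acc]
30. n16.acc = -2  [terminal]
31. n17.fin = false  [A.ok == S.wid]
32. n17.lim = "rkqn"  [S.acc ++ "n"]
33. n18.fin = false  [B₀.fin == true]
34. n18.lim = "rkqnu"  [B₀.lim ++ "u"]
35. n19.fin = false  [false]
36. n19.lim = "zrkqnu"  ["z" ++ B₀.lim]
37. n20.acc = -5  [terminal]
38. n21.hot = 3  [terminal]
39. n19.pre = true  [B.fin == false]
40. n22.ok = -6  [-6]
41. n22.idx = false  [false]
42. n23.hot = 30  [terminal]
43. n22.hot = 19  [a.hot - 11]
44. n18.pre = true  [B₀.fin == false]
45. n24.acc = 16  [terminal]
46. n17.pre = false  [false]
47. n13.hot = 10  [len(S.acc) + 7]
48. n0.wid = 21  [len(f.acc) + 19]
49. n0.acc = "pwk"  [f.acc ++ "k"]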